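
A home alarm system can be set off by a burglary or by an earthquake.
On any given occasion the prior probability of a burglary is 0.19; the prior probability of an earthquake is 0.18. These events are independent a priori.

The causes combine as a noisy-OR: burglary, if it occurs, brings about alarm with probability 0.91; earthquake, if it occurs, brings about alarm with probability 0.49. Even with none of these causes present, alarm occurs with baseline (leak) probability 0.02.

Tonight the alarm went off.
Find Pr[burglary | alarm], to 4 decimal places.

Under noisy-OR, P(alarm | causes) = 1 − (1−0.02)·∏(1−qᵢ) over the active causes.
P(alarm) = 0.02·0.81·0.82 + 0.5002·0.81·0.18 + 0.9118·0.19·0.82 + 0.955018·0.19·0.18 = 0.013284 + 0.072929 + 0.142058 + 0.032662 = 0.260933
Restricting to configurations with burglary present: 0.142058 + 0.032662 = 0.174720.
So P(burglary | alarm) = 0.174720/0.260933 ≈ 0.6696.

Pr[burglary | alarm] ≈ 0.6696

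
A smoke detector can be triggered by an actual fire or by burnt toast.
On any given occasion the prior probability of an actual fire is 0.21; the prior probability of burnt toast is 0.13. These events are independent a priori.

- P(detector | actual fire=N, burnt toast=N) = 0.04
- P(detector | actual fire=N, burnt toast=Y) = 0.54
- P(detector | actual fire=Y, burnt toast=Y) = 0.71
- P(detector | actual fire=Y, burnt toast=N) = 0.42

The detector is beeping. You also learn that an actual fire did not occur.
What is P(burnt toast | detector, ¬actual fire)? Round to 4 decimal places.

By total probability over both values of burnt toast:
  P(detector | ¬actual fire) = 0.04*0.87 + 0.54*0.13
        = 0.034800 + 0.070200 = 0.105000
Keeping only the burnt toast-present terms gives 0.070200, so
  P(burnt toast | detector, ¬actual fire) = 0.070200 / 0.105000 ≈ 0.6686

P(burnt toast | detector, ¬actual fire) ≈ 0.6686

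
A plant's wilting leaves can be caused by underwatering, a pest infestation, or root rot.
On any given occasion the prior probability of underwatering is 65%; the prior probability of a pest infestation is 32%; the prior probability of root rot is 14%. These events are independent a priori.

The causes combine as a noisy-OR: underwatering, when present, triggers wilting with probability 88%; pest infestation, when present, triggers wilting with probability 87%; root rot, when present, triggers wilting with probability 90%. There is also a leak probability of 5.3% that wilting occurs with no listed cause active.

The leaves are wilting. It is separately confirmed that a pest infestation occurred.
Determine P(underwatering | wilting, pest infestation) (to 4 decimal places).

Under noisy-OR, P(wilting | causes) = 1 − (1−0.053)·∏(1−qᵢ) over the active causes.
Weight on underwatering=true, given the evidence: 0.550742 + 0.090866 = 0.641608
Denominator P(wilting | pest infestation): 0.87689*0.35*0.86 + 0.987689*0.35*0.14 + 0.985227*0.65*0.86 + 0.998523*0.65*0.14 = 0.953949
Posterior = 0.641608 / 0.953949 ≈ 0.6726

P(underwatering | wilting, pest infestation) ≈ 0.6726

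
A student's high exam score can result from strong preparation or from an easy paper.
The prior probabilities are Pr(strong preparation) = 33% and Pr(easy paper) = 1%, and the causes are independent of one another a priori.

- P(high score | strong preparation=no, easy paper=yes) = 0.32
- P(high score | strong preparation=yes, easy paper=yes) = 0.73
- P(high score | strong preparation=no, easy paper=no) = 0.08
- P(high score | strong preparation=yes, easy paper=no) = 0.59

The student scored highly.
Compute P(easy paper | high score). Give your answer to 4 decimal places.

P(easy paper | high score) ≈ 0.0182

By total probability over the 4 (strong preparation, easy paper) configurations:
  P(high score) = 0.08·0.67·0.99 + 0.32·0.67·0.01 + 0.59·0.33·0.99 + 0.73·0.33·0.01
        = 0.053064 + 0.002144 + 0.192753 + 0.002409 = 0.250370
Configurations with easy paper contribute 0.004553, so
  P(easy paper | high score) = 0.004553 / 0.250370 ≈ 0.0182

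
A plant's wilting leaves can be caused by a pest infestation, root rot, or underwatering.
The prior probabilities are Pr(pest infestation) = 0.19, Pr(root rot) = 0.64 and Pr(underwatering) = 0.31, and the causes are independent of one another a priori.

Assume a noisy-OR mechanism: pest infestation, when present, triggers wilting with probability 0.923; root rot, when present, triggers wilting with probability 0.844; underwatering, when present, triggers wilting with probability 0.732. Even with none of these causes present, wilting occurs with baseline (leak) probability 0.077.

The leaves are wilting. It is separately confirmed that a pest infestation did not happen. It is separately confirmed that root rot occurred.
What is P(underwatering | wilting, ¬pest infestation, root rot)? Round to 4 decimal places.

P(underwatering | wilting, ¬pest infestation, root rot) ≈ 0.3354

Under noisy-OR, P(wilting | causes) = 1 − (1−0.077)·∏(1−qᵢ) over the active causes.
Weight on underwatering=true, given the evidence: 0.961411*0.31 = 0.298037
Denominator P(wilting | ¬pest infestation, root rot): 0.856012*0.69 + 0.961411*0.31 = 0.888685
P(underwatering | wilting, ¬pest infestation, root rot) = 0.298037/0.888685 ≈ 0.3354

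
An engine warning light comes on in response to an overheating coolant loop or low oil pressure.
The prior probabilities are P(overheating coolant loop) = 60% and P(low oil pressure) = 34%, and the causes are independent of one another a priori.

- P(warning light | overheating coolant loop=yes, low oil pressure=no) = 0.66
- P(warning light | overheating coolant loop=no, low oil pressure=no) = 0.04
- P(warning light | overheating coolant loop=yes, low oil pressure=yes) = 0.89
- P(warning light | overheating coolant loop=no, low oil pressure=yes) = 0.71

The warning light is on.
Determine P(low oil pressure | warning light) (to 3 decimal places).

For the numerator, keep only low oil pressure=true terms: 0.096560 + 0.181560 = 0.278120
The normalizing constant is 0.04*0.4*0.66 + 0.71*0.4*0.34 + 0.66*0.6*0.66 + 0.89*0.6*0.34 = 0.550040
Posterior = 0.278120 / 0.550040 ≈ 0.506

P(low oil pressure | warning light) ≈ 0.506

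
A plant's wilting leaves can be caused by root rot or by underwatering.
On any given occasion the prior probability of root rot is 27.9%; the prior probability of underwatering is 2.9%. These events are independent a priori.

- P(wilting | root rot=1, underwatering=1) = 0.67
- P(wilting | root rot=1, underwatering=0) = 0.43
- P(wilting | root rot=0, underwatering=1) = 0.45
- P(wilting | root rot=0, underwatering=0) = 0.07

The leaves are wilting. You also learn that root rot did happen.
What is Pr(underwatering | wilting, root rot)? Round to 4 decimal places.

Pr(underwatering | wilting, root rot) ≈ 0.0445

For the numerator, keep only underwatering=true terms: 0.67·0.029 = 0.019430
Denominator P(wilting | root rot): 0.43·0.971 + 0.67·0.029 = 0.436960
P(underwatering | wilting, root rot) = 0.019430/0.436960 ≈ 0.0445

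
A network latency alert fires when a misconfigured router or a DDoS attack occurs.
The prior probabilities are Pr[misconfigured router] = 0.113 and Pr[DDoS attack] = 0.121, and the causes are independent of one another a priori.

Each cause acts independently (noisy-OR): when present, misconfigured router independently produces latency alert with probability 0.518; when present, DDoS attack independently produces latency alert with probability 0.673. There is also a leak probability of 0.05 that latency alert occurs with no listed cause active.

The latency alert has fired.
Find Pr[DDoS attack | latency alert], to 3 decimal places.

Under noisy-OR, P(latency alert | causes) = 1 − (1−0.05)·∏(1−qᵢ) over the active causes.
Enumerate the 4 (misconfigured router, DDoS attack) configurations and weight by the priors:
  P(latency alert) = 0.05*0.887*0.879 + 0.68935*0.887*0.121 + 0.5421*0.113*0.879 + 0.850267*0.113*0.121
        = 0.038984 + 0.073986 + 0.053845 + 0.011626 = 0.178441
Keeping only the DDoS attack-present terms gives 0.085612, so
  P(DDoS attack | latency alert) = 0.085612 / 0.178441 ≈ 0.480

Pr[DDoS attack | latency alert] ≈ 0.480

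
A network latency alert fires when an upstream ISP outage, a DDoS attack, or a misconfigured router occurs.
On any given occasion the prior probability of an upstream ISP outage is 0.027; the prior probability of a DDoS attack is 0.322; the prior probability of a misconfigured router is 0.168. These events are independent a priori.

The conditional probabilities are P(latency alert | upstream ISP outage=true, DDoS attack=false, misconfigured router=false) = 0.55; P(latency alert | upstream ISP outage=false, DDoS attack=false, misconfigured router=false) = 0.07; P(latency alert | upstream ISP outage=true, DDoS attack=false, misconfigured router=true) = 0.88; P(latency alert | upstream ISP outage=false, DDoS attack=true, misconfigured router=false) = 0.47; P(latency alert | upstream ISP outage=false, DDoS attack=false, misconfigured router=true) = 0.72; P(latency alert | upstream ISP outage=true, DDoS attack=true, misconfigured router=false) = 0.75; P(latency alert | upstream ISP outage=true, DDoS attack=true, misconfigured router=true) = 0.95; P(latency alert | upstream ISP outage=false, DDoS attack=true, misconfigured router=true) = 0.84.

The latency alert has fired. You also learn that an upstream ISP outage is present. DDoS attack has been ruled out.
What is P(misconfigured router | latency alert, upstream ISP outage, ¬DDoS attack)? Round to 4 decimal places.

P(misconfigured router | latency alert, upstream ISP outage, ¬DDoS attack) ≈ 0.2442

P(latency alert | upstream ISP outage, ¬DDoS attack) = 0.55*0.832 + 0.88*0.168 = 0.457600 + 0.147840 = 0.605440
The misconfigured router-present share is 0.88*0.168 = 0.147840.
Hence the posterior is 0.147840/0.605440 ≈ 0.2442.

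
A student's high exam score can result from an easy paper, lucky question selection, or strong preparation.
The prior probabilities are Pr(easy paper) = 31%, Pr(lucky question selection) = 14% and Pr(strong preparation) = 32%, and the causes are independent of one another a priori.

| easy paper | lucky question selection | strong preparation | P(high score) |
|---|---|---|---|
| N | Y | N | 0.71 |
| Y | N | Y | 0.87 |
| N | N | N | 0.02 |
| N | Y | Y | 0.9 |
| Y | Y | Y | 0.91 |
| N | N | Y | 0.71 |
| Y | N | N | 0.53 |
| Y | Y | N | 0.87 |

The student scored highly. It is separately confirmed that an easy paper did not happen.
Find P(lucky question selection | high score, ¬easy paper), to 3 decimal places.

P(lucky question selection | high score, ¬easy paper) ≈ 0.343

P(high score | ¬easy paper) = 0.02×0.86×0.68 + 0.71×0.86×0.32 + 0.71×0.14×0.68 + 0.9×0.14×0.32 = 0.011696 + 0.195392 + 0.067592 + 0.040320 = 0.315000
The lucky question selection-present share is 0.067592 + 0.040320 = 0.107912.
P(lucky question selection | high score, ¬easy paper) = 0.107912 / 0.315000 ≈ 0.343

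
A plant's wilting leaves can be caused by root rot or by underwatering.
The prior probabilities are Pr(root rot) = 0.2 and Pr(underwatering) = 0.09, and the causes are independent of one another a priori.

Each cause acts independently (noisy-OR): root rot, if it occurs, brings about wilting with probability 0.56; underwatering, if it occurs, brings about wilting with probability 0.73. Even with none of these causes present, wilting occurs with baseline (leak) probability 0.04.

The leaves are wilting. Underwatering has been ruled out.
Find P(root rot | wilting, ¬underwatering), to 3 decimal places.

Under noisy-OR, P(wilting | causes) = 1 − (1−0.04)·∏(1−qᵢ) over the active causes.
For the numerator, keep only root rot=true terms: 0.5776·0.2 = 0.115520
Normalizer over all consistent configurations: 0.04·0.8 + 0.5776·0.2 = 0.147520
P(root rot | wilting, ¬underwatering) = 0.115520/0.147520 ≈ 0.783

P(root rot | wilting, ¬underwatering) ≈ 0.783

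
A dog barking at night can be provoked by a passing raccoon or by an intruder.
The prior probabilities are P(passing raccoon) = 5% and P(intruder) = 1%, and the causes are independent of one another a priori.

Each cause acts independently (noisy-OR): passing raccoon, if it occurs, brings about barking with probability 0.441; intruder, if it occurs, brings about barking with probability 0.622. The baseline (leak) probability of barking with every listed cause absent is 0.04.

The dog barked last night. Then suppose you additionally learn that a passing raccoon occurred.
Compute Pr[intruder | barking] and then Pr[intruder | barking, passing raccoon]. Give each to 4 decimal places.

Under noisy-OR, P(barking | causes) = 1 − (1−0.04)·∏(1−qᵢ) over the active causes.
Enumerate the 4 (passing raccoon, intruder) configurations and weight by the priors:
  P(barking) = 0.04*0.95*0.99 + 0.63712*0.95*0.01 + 0.46336*0.05*0.99 + 0.79715*0.05*0.01
        = 0.037620 + 0.006053 + 0.022936 + 0.000399 = 0.067008
The terms with intruder present sum to 0.006452, so
  P(intruder | barking) = 0.006452 / 0.067008 ≈ 0.0963

Now also conditioning on passing raccoon=true:
Sum P(barking|·) weighted by the priors over both values of intruder:
  P(barking | passing raccoon) = 0.46336*0.99 + 0.79715*0.01
        = 0.458726 + 0.007972 = 0.466698
Keeping only the intruder-present terms gives 0.007972, so
  P(intruder | barking, passing raccoon) = 0.007972 / 0.466698 ≈ 0.0171
— passing raccoon explains away the evidence for intruder.

Pr[intruder | barking] ≈ 0.0963; Pr[intruder | barking, passing raccoon] ≈ 0.0171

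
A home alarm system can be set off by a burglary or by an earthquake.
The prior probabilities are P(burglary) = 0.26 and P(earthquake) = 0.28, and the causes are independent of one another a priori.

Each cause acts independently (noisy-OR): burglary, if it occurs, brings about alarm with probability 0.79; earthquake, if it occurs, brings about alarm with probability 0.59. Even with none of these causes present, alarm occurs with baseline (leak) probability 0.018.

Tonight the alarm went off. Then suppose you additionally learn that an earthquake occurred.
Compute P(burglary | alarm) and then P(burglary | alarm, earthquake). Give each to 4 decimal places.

Under noisy-OR, P(alarm | causes) = 1 − (1−0.018)·∏(1−qᵢ) over the active causes.
Weight on burglary=true, given the evidence: 0.148596 + 0.066645 = 0.215241
Denominator P(alarm): 0.018×0.74×0.72 + 0.59738×0.74×0.28 + 0.79378×0.26×0.72 + 0.91545×0.26×0.28 = 0.348608
P(burglary | alarm) = 0.215241/0.348608 ≈ 0.6174

With the extra evidence:
P(alarm | earthquake) = 0.59738×0.74 + 0.91545×0.26 = 0.442061 + 0.238017 = 0.680078
Restricting to configurations with burglary present: 0.91545×0.26 = 0.238017.
So P(burglary | alarm, earthquake) = 0.238017/0.680078 ≈ 0.3500.
Conditioning on earthquake lowers the posterior on burglary: the classic explaining-away effect in a common-effect structure.

P(burglary | alarm) ≈ 0.6174; P(burglary | alarm, earthquake) ≈ 0.3500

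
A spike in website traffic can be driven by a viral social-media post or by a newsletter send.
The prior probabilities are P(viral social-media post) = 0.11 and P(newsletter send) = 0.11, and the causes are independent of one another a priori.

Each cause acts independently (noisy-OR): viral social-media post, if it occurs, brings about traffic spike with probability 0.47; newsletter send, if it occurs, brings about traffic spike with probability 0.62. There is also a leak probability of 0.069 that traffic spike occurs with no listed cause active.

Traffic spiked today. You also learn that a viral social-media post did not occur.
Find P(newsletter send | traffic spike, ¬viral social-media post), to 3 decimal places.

P(newsletter send | traffic spike, ¬viral social-media post) ≈ 0.537

Under noisy-OR, P(traffic spike | causes) = 1 − (1−0.069)·∏(1−qᵢ) over the active causes.
P(traffic spike | ¬viral social-media post) = 0.069·0.89 + 0.64622·0.11 = 0.061410 + 0.071084 = 0.132494
Of this, 0.071084 comes from 0.64622·0.11 (the newsletter send=true cases).
So P(newsletter send | traffic spike, ¬viral social-media post) = 0.071084/0.132494 ≈ 0.537.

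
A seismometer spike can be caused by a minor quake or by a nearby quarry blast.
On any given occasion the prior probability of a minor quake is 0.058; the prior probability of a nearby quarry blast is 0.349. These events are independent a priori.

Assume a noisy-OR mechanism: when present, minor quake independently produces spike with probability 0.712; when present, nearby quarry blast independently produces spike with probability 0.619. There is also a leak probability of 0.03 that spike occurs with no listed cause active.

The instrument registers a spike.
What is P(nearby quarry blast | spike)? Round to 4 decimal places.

Under noisy-OR, P(spike | causes) = 1 − (1−0.03)·∏(1−qᵢ) over the active causes.
Sum P(spike|·) weighted by the priors over the 4 (minor quake, nearby quarry blast) configurations:
  P(spike) = 0.03·0.942·0.651 + 0.63043·0.942·0.349 + 0.72064·0.058·0.651 + 0.893564·0.058·0.349
        = 0.018397 + 0.207259 + 0.027210 + 0.018088 = 0.270954
The terms with nearby quarry blast present sum to 0.225347, so
  P(nearby quarry blast | spike) = 0.225347 / 0.270954 ≈ 0.8317

P(nearby quarry blast | spike) ≈ 0.8317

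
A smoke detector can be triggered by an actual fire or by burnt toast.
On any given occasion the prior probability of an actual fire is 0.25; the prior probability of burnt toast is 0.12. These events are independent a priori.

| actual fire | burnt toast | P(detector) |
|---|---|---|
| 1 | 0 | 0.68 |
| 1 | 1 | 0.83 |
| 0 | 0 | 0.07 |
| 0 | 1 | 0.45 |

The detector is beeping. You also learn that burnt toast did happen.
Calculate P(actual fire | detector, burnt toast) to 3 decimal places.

P(detector | burnt toast) = 0.45×0.75 + 0.83×0.25 = 0.337500 + 0.207500 = 0.545000
Restricting to configurations with actual fire present: 0.83×0.25 = 0.207500.
So P(actual fire | detector, burnt toast) = 0.207500/0.545000 ≈ 0.381.

P(actual fire | detector, burnt toast) ≈ 0.381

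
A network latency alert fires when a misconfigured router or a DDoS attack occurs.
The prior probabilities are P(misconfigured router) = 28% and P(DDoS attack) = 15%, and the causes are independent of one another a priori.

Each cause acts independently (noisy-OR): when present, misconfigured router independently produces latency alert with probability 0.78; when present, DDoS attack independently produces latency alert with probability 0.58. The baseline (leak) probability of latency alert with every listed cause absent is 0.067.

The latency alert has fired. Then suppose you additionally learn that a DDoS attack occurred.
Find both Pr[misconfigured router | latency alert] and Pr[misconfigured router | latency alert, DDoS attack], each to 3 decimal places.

Under noisy-OR, P(latency alert | causes) = 1 − (1−0.067)·∏(1−qᵢ) over the active causes.
Sum P(latency alert|·) weighted by the priors over the 4 (misconfigured router, DDoS attack) configurations:
  P(latency alert) = 0.067×0.72×0.85 + 0.60814×0.72×0.15 + 0.79474×0.28×0.85 + 0.913791×0.28×0.15
        = 0.041004 + 0.065679 + 0.189148 + 0.038379 = 0.334210
Configurations with misconfigured router contribute 0.227527, so
  P(misconfigured router | latency alert) = 0.227527 / 0.334210 ≈ 0.681

Now condition on the additional information:
Enumerate both values of misconfigured router and weight by the priors:
  P(latency alert | DDoS attack) = 0.60814*0.72 + 0.913791*0.28
        = 0.437861 + 0.255861 = 0.693722
The terms with misconfigured router present sum to 0.255861, so
  P(misconfigured router | latency alert, DDoS attack) = 0.255861 / 0.693722 ≈ 0.369

Pr[misconfigured router | latency alert] ≈ 0.681; Pr[misconfigured router | latency alert, DDoS attack] ≈ 0.369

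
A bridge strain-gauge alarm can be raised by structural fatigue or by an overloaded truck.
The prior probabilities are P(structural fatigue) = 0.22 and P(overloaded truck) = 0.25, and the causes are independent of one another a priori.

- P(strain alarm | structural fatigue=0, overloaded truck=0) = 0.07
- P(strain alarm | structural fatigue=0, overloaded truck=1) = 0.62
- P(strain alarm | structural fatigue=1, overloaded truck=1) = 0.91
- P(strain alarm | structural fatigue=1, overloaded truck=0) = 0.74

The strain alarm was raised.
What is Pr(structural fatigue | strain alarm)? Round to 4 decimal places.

Pr(structural fatigue | strain alarm) ≈ 0.5154

By total probability over the 4 (structural fatigue, overloaded truck) configurations:
  P(strain alarm) = 0.07×0.78×0.75 + 0.62×0.78×0.25 + 0.74×0.22×0.75 + 0.91×0.22×0.25
        = 0.040950 + 0.120900 + 0.122100 + 0.050050 = 0.334000
Keeping only the structural fatigue-present terms gives 0.172150, so
  P(structural fatigue | strain alarm) = 0.172150 / 0.334000 ≈ 0.5154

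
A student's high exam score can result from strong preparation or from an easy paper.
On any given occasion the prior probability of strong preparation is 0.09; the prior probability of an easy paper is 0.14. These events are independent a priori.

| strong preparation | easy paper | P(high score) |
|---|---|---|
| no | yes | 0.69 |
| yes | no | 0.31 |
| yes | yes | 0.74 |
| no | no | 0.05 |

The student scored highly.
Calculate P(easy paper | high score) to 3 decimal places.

P(easy paper | high score) ≈ 0.606

By total probability over the 4 (strong preparation, easy paper) configurations:
  P(high score) = 0.05·0.91·0.86 + 0.69·0.91·0.14 + 0.31·0.09·0.86 + 0.74·0.09·0.14
        = 0.039130 + 0.087906 + 0.023994 + 0.009324 = 0.160354
The terms with easy paper present sum to 0.097230, so
  P(easy paper | high score) = 0.097230 / 0.160354 ≈ 0.606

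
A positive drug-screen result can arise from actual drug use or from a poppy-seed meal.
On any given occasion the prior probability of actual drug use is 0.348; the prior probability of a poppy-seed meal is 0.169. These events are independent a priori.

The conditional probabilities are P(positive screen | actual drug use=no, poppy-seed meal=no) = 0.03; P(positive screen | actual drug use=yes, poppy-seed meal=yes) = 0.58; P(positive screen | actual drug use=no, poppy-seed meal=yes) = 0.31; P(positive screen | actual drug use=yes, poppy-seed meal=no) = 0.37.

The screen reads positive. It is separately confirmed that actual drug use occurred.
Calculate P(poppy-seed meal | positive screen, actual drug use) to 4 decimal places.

P(positive screen | actual drug use) = 0.37×0.831 + 0.58×0.169 = 0.307470 + 0.098020 = 0.405490
The poppy-seed meal-present share is 0.58×0.169 = 0.098020.
P(poppy-seed meal | positive screen, actual drug use) = 0.098020 / 0.405490 ≈ 0.2417

P(poppy-seed meal | positive screen, actual drug use) ≈ 0.2417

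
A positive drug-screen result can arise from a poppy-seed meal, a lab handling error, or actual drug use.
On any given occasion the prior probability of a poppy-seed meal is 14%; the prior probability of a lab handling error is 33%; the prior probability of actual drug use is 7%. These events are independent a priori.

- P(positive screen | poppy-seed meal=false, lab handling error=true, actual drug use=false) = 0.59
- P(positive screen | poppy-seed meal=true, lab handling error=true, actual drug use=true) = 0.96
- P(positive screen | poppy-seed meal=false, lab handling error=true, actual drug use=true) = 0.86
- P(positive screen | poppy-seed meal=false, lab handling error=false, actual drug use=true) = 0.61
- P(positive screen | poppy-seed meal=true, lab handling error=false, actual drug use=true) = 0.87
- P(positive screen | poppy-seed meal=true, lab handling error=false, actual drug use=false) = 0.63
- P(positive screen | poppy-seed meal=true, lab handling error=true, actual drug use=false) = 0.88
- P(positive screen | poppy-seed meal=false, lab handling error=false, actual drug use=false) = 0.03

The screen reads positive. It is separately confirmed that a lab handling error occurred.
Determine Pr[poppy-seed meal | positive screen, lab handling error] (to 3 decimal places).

Pr[poppy-seed meal | positive screen, lab handling error] ≈ 0.191

Enumerate the 4 (poppy-seed meal, actual drug use) configurations and weight by the priors:
  P(positive screen | lab handling error) = 0.59*0.86*0.93 + 0.86*0.86*0.07 + 0.88*0.14*0.93 + 0.96*0.14*0.07
        = 0.471882 + 0.051772 + 0.114576 + 0.009408 = 0.647638
Keeping only the poppy-seed meal-present terms gives 0.123984, so
  P(poppy-seed meal | positive screen, lab handling error) = 0.123984 / 0.647638 ≈ 0.191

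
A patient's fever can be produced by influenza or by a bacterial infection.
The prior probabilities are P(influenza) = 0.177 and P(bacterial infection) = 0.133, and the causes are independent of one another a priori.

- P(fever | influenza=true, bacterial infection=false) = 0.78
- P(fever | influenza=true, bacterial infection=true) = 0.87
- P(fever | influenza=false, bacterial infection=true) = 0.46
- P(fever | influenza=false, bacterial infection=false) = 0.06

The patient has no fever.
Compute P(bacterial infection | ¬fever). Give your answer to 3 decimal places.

Enumerate the 4 (influenza, bacterial infection) configurations and weight by the priors:
  P(¬fever) = 0.94·0.823·0.867 + 0.54·0.823·0.133 + 0.22·0.177·0.867 + 0.13·0.177·0.133
        = 0.670729 + 0.059108 + 0.033761 + 0.003060 = 0.766658
Configurations with bacterial infection contribute 0.062168, so
  P(bacterial infection | ¬fever) = 0.062168 / 0.766658 ≈ 0.081

P(bacterial infection | ¬fever) ≈ 0.081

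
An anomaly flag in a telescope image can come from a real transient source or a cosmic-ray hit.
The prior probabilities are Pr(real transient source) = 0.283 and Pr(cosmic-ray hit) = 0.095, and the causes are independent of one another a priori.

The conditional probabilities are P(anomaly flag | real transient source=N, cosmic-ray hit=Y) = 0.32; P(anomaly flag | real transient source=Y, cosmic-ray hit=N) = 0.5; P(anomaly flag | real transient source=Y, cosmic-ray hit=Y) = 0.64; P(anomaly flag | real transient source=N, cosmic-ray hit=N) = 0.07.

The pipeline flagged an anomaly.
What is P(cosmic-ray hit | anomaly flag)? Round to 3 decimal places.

Weight on cosmic-ray hit=true, given the evidence: 0.021797 + 0.017206 = 0.039003
Denominator P(anomaly flag): 0.07×0.717×0.905 + 0.32×0.717×0.095 + 0.5×0.283×0.905 + 0.64×0.283×0.095 = 0.212482
Posterior = 0.039003 / 0.212482 ≈ 0.184

P(cosmic-ray hit | anomaly flag) ≈ 0.184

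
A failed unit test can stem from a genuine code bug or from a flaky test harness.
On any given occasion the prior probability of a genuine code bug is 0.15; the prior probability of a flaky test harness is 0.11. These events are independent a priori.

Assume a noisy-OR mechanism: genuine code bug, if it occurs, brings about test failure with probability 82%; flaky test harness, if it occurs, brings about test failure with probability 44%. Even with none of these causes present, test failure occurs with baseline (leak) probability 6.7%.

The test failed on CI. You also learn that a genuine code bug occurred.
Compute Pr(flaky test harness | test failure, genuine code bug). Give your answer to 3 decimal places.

Pr(flaky test harness | test failure, genuine code bug) ≈ 0.119

Under noisy-OR, P(test failure | causes) = 1 − (1−0.067)·∏(1−qᵢ) over the active causes.
Sum P(test failure|·) weighted by the priors over both values of flaky test harness:
  P(test failure | genuine code bug) = 0.83206×0.89 + 0.905954×0.11
        = 0.740533 + 0.099655 = 0.840188
Configurations with flaky test harness contribute 0.099655, so
  P(flaky test harness | test failure, genuine code bug) = 0.099655 / 0.840188 ≈ 0.119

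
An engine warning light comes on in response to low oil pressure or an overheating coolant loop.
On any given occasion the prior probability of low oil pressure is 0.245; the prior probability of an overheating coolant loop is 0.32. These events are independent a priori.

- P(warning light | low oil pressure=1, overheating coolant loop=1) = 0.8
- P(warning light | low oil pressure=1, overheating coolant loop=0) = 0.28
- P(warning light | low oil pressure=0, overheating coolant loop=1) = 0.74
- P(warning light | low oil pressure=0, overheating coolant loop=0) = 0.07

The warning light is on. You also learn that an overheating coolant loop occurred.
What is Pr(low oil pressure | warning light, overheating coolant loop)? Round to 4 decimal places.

Weight on low oil pressure=true, given the evidence: 0.8*0.245 = 0.196000
The normalizing constant is 0.74*0.755 + 0.8*0.245 = 0.754700
Posterior = 0.196000 / 0.754700 ≈ 0.2597

Pr(low oil pressure | warning light, overheating coolant loop) ≈ 0.2597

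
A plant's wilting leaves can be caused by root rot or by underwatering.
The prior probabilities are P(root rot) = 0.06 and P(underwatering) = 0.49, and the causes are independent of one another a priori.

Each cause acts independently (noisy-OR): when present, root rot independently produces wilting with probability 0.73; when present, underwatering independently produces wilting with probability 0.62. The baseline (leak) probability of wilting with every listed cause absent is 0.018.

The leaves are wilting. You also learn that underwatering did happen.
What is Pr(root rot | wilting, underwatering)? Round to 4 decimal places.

Under noisy-OR, P(wilting | causes) = 1 − (1−0.018)·∏(1−qᵢ) over the active causes.
Sum P(wilting|·) weighted by the priors over both values of root rot:
  P(wilting | underwatering) = 0.62684·0.94 + 0.899247·0.06
        = 0.589230 + 0.053955 = 0.643185
The terms with root rot present sum to 0.053955, so
  P(root rot | wilting, underwatering) = 0.053955 / 0.643185 ≈ 0.0839

Pr(root rot | wilting, underwatering) ≈ 0.0839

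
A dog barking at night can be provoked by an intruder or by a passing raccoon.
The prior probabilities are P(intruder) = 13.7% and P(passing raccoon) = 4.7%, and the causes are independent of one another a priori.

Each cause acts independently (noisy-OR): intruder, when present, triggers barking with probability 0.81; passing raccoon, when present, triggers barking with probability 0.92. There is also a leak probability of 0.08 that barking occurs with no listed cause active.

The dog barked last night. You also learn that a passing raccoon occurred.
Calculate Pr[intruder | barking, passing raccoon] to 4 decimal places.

Under noisy-OR, P(barking | causes) = 1 − (1−0.08)·∏(1−qᵢ) over the active causes.
For the numerator, keep only intruder=true terms: 0.986016*0.137 = 0.135084
The normalizing constant is 0.9264*0.863 + 0.986016*0.137 = 0.934567
P(intruder | barking, passing raccoon) = 0.135084/0.934567 ≈ 0.1445

Pr[intruder | barking, passing raccoon] ≈ 0.1445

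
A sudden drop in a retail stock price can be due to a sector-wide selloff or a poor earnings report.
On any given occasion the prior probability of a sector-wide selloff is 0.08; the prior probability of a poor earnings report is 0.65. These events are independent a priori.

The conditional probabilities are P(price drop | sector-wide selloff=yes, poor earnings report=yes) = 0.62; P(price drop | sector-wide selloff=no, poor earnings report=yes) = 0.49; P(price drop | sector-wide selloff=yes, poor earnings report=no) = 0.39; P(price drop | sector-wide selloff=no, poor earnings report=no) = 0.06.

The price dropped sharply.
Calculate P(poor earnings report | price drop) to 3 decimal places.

P(poor earnings report | price drop) ≈ 0.915

For the numerator, keep only poor earnings report=true terms: 0.293020 + 0.032240 = 0.325260
Denominator P(price drop): 0.06*0.92*0.35 + 0.49*0.92*0.65 + 0.39*0.08*0.35 + 0.62*0.08*0.65 = 0.355500
P(poor earnings report | price drop) = 0.325260/0.355500 ≈ 0.915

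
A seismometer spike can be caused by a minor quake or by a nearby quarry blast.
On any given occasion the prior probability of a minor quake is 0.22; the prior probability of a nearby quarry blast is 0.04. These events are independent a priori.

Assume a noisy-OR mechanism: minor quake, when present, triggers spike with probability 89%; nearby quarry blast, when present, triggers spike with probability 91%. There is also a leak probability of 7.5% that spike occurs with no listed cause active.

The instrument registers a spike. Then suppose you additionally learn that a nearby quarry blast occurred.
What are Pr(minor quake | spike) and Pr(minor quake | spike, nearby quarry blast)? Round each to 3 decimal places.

Pr(minor quake | spike) ≈ 0.701; Pr(minor quake | spike, nearby quarry blast) ≈ 0.234

Under noisy-OR, P(spike | causes) = 1 − (1−0.075)·∏(1−qᵢ) over the active causes.
For the numerator, keep only minor quake=true terms: 0.189710 + 0.008719 = 0.198429
The normalizing constant is 0.075·0.78·0.96 + 0.91675·0.78·0.04 + 0.89825·0.22·0.96 + 0.990842·0.22·0.04 = 0.283192
Posterior = 0.198429 / 0.283192 ≈ 0.701

Now also conditioning on nearby quarry blast=true:
By total probability over both values of minor quake:
  P(spike | nearby quarry blast) = 0.91675×0.78 + 0.990842×0.22
        = 0.715065 + 0.217985 = 0.933050
Keeping only the minor quake-present terms gives 0.217985, so
  P(minor quake | spike, nearby quarry blast) = 0.217985 / 0.933050 ≈ 0.234
The drop from 0.701 to 0.234 is the explaining-away (discounting) effect.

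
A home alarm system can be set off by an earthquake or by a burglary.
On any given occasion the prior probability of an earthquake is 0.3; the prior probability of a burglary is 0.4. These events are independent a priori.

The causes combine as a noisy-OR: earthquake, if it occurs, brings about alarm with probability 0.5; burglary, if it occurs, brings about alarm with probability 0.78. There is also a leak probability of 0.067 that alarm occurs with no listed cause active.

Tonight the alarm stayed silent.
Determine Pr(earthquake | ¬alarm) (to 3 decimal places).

Pr(earthquake | ¬alarm) ≈ 0.176

Under noisy-OR, P(alarm | causes) = 1 − (1−0.067)·∏(1−qᵢ) over the active causes.
Numerator (weight on configurations with earthquake): 0.083970 + 0.012316 = 0.096286
The normalizing constant is 0.933*0.7*0.6 + 0.20526*0.7*0.4 + 0.4665*0.3*0.6 + 0.10263*0.3*0.4 = 0.545619
P(earthquake | ¬alarm) = 0.096286/0.545619 ≈ 0.176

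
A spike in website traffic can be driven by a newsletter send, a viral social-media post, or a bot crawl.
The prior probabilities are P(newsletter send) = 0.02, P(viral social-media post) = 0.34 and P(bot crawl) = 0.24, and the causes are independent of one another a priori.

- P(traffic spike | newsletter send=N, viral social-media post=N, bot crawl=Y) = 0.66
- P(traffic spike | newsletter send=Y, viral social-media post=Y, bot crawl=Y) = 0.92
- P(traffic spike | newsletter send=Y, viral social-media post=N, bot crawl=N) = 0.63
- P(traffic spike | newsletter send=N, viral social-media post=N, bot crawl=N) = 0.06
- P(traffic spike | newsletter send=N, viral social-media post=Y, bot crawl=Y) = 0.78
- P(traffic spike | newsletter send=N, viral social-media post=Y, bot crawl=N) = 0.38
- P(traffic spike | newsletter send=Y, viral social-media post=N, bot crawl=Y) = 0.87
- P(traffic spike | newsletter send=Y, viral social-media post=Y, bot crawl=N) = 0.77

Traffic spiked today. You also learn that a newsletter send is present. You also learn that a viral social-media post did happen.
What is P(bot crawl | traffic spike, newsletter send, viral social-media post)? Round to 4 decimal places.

P(bot crawl | traffic spike, newsletter send, viral social-media post) ≈ 0.2739

P(traffic spike | newsletter send, viral social-media post) = 0.77·0.76 + 0.92·0.24 = 0.585200 + 0.220800 = 0.806000
Of this, 0.220800 comes from 0.92·0.24 (the bot crawl=true cases).
So P(bot crawl | traffic spike, newsletter send, viral social-media post) = 0.220800/0.806000 ≈ 0.2739.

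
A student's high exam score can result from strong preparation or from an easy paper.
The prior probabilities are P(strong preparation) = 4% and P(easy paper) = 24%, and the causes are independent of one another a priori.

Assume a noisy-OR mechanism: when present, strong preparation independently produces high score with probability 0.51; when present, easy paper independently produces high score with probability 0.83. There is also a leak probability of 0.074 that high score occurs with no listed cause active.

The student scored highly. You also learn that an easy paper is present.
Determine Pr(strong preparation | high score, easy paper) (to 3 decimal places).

Under noisy-OR, P(high score | causes) = 1 − (1−0.074)·∏(1−qᵢ) over the active causes.
Numerator (weight on configurations with strong preparation): 0.922864×0.04 = 0.036915
Normalizer over all consistent configurations: 0.84258×0.96 + 0.922864×0.04 = 0.845792
Posterior = 0.036915 / 0.845792 ≈ 0.044

Pr(strong preparation | high score, easy paper) ≈ 0.044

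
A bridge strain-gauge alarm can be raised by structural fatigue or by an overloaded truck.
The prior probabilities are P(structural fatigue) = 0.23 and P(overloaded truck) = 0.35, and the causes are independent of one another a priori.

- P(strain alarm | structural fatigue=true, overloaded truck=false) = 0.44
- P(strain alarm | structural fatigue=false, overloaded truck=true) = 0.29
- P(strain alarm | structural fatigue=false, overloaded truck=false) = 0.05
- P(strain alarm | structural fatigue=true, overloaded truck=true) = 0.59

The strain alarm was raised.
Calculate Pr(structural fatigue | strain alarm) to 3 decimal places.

By total probability over the 4 (structural fatigue, overloaded truck) configurations:
  P(strain alarm) = 0.05×0.77×0.65 + 0.29×0.77×0.35 + 0.44×0.23×0.65 + 0.59×0.23×0.35
        = 0.025025 + 0.078155 + 0.065780 + 0.047495 = 0.216455
Configurations with structural fatigue contribute 0.113275, so
  P(structural fatigue | strain alarm) = 0.113275 / 0.216455 ≈ 0.523

Pr(structural fatigue | strain alarm) ≈ 0.523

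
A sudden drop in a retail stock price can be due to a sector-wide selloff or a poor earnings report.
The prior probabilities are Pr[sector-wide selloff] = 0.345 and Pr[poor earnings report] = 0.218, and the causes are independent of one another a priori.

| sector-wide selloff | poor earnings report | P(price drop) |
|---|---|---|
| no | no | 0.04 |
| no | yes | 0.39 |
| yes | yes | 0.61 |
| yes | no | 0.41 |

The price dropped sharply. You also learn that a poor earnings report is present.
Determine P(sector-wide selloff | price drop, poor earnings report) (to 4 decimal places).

P(sector-wide selloff | price drop, poor earnings report) ≈ 0.4517

Enumerate both values of sector-wide selloff and weight by the priors:
  P(price drop | poor earnings report) = 0.39*0.655 + 0.61*0.345
        = 0.255450 + 0.210450 = 0.465900
Keeping only the sector-wide selloff-present terms gives 0.210450, so
  P(sector-wide selloff | price drop, poor earnings report) = 0.210450 / 0.465900 ≈ 0.4517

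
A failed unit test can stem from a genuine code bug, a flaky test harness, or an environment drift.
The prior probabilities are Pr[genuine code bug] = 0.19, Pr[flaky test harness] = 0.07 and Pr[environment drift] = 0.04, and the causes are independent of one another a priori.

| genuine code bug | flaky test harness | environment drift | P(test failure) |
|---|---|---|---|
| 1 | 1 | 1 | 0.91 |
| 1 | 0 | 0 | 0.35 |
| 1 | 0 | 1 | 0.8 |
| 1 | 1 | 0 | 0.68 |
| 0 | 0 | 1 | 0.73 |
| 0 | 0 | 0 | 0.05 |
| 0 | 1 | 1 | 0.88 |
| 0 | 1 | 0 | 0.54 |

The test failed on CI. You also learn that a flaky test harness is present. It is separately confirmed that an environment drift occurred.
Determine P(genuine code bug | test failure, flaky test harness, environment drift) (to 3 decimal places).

P(genuine code bug | test failure, flaky test harness, environment drift) ≈ 0.195

P(test failure | flaky test harness, environment drift) = 0.88·0.81 + 0.91·0.19 = 0.712800 + 0.172900 = 0.885700
The genuine code bug-present share is 0.91·0.19 = 0.172900.
Hence the posterior is 0.172900/0.885700 ≈ 0.195.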